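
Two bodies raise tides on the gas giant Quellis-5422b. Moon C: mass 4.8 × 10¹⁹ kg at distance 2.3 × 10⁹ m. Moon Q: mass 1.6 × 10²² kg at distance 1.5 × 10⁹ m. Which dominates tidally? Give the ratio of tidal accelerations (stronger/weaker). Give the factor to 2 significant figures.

Compare M/d³ for the two perturbers:
Moon C: (4.8 × 10¹⁹) / (2.3 × 10⁹)³ = 3.945 × 10⁻⁹
Moon Q: (1.6 × 10²²) / (1.5 × 10⁹)³ = 4.741 × 10⁻⁶
Ratio (larger/smaller) = 1200

Moon Q, by a factor of ≈ 1200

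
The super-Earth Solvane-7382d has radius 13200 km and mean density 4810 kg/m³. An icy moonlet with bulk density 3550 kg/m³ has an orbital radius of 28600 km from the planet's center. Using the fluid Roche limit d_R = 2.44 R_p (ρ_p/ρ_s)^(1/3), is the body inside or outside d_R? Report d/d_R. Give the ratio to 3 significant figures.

inside; d/d_R ≈ 0.802

d_R = 2.44 × (13200 km) × (4810/3550)^(1/3) = 35640 km
d/d_R = (28600) / (35640) = 0.802
Since d/d_R < 1, the body is inside the Roche limit.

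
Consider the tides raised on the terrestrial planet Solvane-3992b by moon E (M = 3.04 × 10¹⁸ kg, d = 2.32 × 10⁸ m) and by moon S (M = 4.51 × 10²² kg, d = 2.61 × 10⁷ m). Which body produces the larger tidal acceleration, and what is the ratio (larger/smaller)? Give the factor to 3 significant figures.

Moon S, by a factor of ≈ 1.04 × 10⁷

The tide-raising term goes as M/d³ (the gradient of a 1/d² field).
Moon E: (3.04 × 10¹⁸) / (2.32 × 10⁸)³ = 2.434 × 10⁻⁷
Moon S: (4.51 × 10²²) / (2.61 × 10⁷)³ = 2.537
Ratio (larger/smaller) = 1.04 × 10⁷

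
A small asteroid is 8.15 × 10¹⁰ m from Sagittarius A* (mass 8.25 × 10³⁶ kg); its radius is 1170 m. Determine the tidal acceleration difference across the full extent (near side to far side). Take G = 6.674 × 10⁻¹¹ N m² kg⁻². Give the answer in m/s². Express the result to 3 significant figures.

4.76 × 10⁻³ m/s²

a_tidal = 4GMr/d³
        = 4 × (6.674 × 10⁻¹¹) × (8.25 × 10³⁶) × (1170) / (8.15 × 10¹⁰)³
        = 4.76 × 10⁻³ m/s²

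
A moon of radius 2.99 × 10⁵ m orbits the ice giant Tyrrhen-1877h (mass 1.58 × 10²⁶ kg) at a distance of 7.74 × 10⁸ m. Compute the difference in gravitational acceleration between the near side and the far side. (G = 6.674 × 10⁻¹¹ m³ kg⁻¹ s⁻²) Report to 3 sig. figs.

2.72 × 10⁻⁵ m/s²

Δa = 4GMr/d³
   = 4 × (6.674 × 10⁻¹¹) × (1.58 × 10²⁶) × (2.99 × 10⁵) / (7.74 × 10⁸)³
   = 2.72 × 10⁻⁵ m/s²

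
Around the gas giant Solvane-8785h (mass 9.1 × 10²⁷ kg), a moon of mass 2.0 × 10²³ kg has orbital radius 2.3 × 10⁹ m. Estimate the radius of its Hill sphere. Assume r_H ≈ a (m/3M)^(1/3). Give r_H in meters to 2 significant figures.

4.5 × 10⁷ m

r_H ≈ a (m/3M)^(1/3)
    = (2.3 × 10⁹) × (2.0 × 10²³ / (3 × 9.1 × 10²⁷))^(1/3)
    = 4.5 × 10⁷ m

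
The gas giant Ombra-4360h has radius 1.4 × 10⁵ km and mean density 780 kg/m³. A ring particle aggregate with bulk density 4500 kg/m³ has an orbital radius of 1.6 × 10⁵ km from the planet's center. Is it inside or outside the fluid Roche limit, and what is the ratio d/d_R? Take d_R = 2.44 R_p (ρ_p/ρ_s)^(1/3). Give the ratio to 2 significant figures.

inside; d/d_R ≈ 0.84

d_R = 2.44 × (1.4 × 10⁵ km) × (780/4500)^(1/3) = 1.905 × 10⁵ km
d/d_R = (1.6 × 10⁵) / (1.905 × 10⁵) = 0.84
Since d/d_R < 1, the body is inside the Roche limit.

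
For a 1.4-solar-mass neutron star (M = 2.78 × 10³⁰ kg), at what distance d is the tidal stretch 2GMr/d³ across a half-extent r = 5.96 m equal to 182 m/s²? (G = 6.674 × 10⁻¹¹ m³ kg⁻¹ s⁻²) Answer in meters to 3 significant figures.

2.30 × 10⁶ m

2GMr/d³ = a_tidal  ⇒  d = (2GMr / a_tidal)^(1/3)
d = (2 × 6.674×10⁻¹¹ × (2.78 × 10³⁰) × (5.96) / (182))^(1/3)
  = 2.30 × 10⁶ m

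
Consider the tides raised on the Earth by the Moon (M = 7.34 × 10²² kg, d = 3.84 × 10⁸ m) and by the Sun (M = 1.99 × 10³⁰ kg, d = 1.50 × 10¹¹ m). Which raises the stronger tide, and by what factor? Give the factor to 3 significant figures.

Tidal acceleration ∝ M/d³, so compare M/d³ for each.
The Moon: (7.34 × 10²²) / (3.84 × 10⁸)³ = 1.296 × 10⁻³
The Sun: (1.99 × 10³⁰) / (1.50 × 10¹¹)³ = 5.896 × 10⁻⁴
Ratio (larger/smaller) = 2.20

The Moon, by a factor of ≈ 2.20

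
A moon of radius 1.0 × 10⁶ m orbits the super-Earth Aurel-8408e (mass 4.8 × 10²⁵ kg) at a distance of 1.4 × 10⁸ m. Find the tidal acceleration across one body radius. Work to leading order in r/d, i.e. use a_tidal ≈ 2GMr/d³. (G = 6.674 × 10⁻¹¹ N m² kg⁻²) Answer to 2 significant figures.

a_tidal = 2GMr/d³
        = 2 × (6.674 × 10⁻¹¹) × (4.8 × 10²⁵) × (1.0 × 10⁶) / (1.4 × 10⁸)³
        = 2.3 × 10⁻³ m/s²

2.3 × 10⁻³ m/s²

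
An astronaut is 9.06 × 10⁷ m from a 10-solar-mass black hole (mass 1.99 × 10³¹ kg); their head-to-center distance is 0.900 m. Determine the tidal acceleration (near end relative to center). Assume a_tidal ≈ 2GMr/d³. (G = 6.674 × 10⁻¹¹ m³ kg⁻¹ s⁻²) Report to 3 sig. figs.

3.21 × 10⁻³ m/s²

a_tidal = 2GMr/d³
        = 2 × (6.674 × 10⁻¹¹) × (1.99 × 10³¹) × (0.900) / (9.06 × 10⁷)³
        = 3.21 × 10⁻³ m/s²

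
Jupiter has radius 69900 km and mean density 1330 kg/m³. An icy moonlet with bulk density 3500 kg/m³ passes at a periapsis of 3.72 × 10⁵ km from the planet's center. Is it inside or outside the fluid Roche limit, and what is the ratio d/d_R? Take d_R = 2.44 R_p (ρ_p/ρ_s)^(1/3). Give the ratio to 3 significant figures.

outside; d/d_R ≈ 3.01

d_R = 2.44 × (69900 km) × (1330/3500)^(1/3) = 1.235 × 10⁵ km
d/d_R = (3.72 × 10⁵) / (1.235 × 10⁵) = 3.01
Since d/d_R > 1, the body is outside the Roche limit.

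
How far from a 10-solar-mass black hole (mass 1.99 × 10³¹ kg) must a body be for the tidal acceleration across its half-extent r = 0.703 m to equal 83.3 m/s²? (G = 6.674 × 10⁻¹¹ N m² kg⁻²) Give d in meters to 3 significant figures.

2.82 × 10⁶ m

2GMr/d³ = a_tidal  ⇒  d = (2GMr / a_tidal)^(1/3)
d = (2 × 6.674×10⁻¹¹ × (1.99 × 10³¹) × (0.703) / (83.3))^(1/3)
  = 2.82 × 10⁶ m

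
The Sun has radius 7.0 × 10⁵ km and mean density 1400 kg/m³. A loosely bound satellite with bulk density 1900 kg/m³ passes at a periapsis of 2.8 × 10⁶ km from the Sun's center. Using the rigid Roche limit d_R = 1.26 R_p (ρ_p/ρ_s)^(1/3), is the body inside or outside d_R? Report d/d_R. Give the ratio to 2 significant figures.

outside; d/d_R ≈ 3.5

d_R = 1.26 × (7.0 × 10⁵ km) × (1400/1900)^(1/3) = 7.966 × 10⁵ km
d/d_R = (2.8 × 10⁶) / (7.966 × 10⁵) = 3.5
Since d/d_R > 1, the body is outside the Roche limit.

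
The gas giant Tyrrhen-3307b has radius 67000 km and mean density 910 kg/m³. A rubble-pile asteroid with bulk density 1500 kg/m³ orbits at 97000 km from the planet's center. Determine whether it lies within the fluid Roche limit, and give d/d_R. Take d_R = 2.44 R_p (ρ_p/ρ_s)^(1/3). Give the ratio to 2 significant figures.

inside; d/d_R ≈ 0.70

d_R = 2.44 × (67000 km) × (910/1500)^(1/3) = 1.384 × 10⁵ km
d/d_R = (97000) / (1.384 × 10⁵) = 0.70
Since d/d_R < 1, the body is inside the Roche limit.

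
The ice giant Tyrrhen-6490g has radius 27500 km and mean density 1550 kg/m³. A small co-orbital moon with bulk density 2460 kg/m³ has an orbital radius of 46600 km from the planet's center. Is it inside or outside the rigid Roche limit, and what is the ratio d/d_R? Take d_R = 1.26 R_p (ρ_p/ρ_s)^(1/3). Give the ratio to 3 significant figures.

outside; d/d_R ≈ 1.57

d_R = 1.26 × (27500 km) × (1550/2460)^(1/3) = 29710 km
d/d_R = (46600) / (29710) = 1.57
Since d/d_R > 1, the body is outside the Roche limit.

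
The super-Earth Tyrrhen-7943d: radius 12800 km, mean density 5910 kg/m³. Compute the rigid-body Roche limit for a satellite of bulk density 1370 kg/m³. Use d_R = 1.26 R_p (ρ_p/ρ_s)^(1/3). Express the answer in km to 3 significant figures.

26300 km

d_R = 1.26 × 12800 km × (5910/1370)^(1/3)
    = 26300 km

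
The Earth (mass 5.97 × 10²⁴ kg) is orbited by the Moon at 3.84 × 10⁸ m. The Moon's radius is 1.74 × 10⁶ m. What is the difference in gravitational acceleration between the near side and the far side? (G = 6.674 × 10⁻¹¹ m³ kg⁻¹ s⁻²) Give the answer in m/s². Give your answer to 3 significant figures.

Near-to-far spans 2r, so the tidal difference is twice the near-to-center value: 4GMr/d³.
a_tidal = 4GMr/d³
        = 4 × (6.674 × 10⁻¹¹) × (5.97 × 10²⁴) × (1.74 × 10⁶) / (3.84 × 10⁸)³
        = 4.90 × 10⁻⁵ m/s²

4.90 × 10⁻⁵ m/s²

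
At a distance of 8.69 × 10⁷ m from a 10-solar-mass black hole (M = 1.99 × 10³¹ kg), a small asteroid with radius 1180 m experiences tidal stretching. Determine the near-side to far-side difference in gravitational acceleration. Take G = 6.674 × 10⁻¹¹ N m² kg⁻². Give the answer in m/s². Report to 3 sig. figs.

Δg = 4GMr/d³
   = 4 × (6.674 × 10⁻¹¹) × (1.99 × 10³¹) × (1180) / (8.69 × 10⁷)³
   = 9.55 m/s²

9.55 m/s²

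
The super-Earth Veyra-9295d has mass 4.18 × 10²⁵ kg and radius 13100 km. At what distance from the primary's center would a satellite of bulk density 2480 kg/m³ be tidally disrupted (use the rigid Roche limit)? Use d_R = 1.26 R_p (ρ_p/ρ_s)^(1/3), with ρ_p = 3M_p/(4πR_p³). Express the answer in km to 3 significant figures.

20000 km

ρ_p = 3M_p/(4πR_p³) = 3 × (4.18 × 10²⁵) / (4π × (1.31 × 10⁷ m)³) = 4440 kg/m³
d_R = 1.26 × 13100 km × (4440/2480)^(1/3)
    = 20000 km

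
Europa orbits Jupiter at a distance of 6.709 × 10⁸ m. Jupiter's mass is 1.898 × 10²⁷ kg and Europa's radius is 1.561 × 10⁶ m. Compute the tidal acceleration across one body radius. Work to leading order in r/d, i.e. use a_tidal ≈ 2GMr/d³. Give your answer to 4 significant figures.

1.310 × 10⁻³ m/s²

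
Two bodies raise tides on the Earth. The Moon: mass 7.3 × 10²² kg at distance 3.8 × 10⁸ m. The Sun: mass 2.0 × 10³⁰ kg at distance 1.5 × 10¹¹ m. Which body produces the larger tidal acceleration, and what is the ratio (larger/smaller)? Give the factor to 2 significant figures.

The Moon, by a factor of ≈ 2.2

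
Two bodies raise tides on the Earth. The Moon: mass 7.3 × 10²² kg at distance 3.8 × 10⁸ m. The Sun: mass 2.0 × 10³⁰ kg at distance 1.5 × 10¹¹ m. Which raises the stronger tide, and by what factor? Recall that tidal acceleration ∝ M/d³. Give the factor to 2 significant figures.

The Moon, by a factor of ≈ 2.2

Tidal acceleration ∝ M/d³, so compare M/d³ for each.
The Moon: (7.3 × 10²²) / (3.8 × 10⁸)³ = 1.330 × 10⁻³
The Sun: (2.0 × 10³⁰) / (1.5 × 10¹¹)³ = 5.926 × 10⁻⁴
Ratio (larger/smaller) = 2.2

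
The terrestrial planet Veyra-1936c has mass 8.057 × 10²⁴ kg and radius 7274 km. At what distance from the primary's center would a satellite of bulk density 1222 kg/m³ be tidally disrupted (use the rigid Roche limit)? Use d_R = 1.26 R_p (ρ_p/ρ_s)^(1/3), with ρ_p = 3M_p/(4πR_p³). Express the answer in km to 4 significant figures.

14660 km

ρ_p = 3M_p/(4πR_p³) = 3 × (8.057 × 10²⁴) / (4π × (7.274 × 10⁶ m)³) = 4998 kg/m³
d_R = 1.26 × 7274 km × (4998/1222)^(1/3)
    = 14660 km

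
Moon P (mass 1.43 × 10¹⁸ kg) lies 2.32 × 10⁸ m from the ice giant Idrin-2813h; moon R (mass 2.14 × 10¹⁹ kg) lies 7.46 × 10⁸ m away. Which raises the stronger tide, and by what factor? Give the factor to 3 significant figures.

Compare M/d³ for the two perturbers:
Moon P: (1.43 × 10¹⁸) / (2.32 × 10⁸)³ = 1.145 × 10⁻⁷
Moon R: (2.14 × 10¹⁹) / (7.46 × 10⁸)³ = 5.155 × 10⁻⁸
Ratio (larger/smaller) = 2.22

Moon P, by a factor of ≈ 2.22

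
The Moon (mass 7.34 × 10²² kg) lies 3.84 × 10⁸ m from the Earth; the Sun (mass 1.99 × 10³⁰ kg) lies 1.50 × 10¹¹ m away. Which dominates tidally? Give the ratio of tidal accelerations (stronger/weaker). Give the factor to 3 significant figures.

The Moon, by a factor of ≈ 2.20

Compare M/d³ for the two perturbers:
The Moon: (7.34 × 10²²) / (3.84 × 10⁸)³ = 1.296 × 10⁻³
The Sun: (1.99 × 10³⁰) / (1.50 × 10¹¹)³ = 5.896 × 10⁻⁴
Ratio (larger/smaller) = 2.20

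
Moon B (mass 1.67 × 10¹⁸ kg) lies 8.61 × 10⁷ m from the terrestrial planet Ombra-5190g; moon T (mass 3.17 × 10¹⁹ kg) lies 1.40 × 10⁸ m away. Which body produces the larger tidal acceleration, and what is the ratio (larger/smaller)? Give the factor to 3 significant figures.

Moon T, by a factor of ≈ 4.42

Tidal acceleration ∝ M/d³, so compare M/d³ for each.
Moon B: (1.67 × 10¹⁸) / (8.61 × 10⁷)³ = 2.616 × 10⁻⁶
Moon T: (3.17 × 10¹⁹) / (1.40 × 10⁸)³ = 1.155 × 10⁻⁵
Ratio (larger/smaller) = 4.42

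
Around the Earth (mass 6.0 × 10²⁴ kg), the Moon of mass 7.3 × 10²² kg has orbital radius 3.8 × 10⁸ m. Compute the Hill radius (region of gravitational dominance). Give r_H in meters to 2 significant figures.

6.1 × 10⁷ m

r_H ≈ a (m/3M)^(1/3)
    = (3.8 × 10⁸) × (7.3 × 10²² / (3 × 6.0 × 10²⁴))^(1/3)
    = 6.1 × 10⁷ m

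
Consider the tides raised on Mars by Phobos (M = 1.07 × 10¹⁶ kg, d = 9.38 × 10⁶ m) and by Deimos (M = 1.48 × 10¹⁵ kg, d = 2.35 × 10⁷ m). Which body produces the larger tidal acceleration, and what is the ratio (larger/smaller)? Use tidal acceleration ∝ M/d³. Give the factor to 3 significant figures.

The tide-raising term goes as M/d³ (the gradient of a 1/d² field).
Phobos: (1.07 × 10¹⁶) / (9.38 × 10⁶)³ = 1.297 × 10⁻⁵
Deimos: (1.48 × 10¹⁵) / (2.35 × 10⁷)³ = 1.140 × 10⁻⁷
Ratio (larger/smaller) = 114

Phobos, by a factor of ≈ 114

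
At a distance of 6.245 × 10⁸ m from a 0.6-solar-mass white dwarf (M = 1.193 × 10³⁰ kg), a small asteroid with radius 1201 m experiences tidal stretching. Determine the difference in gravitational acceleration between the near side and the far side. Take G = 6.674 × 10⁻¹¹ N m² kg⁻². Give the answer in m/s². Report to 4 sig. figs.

1.570 × 10⁻³ m/s²

a_tidal = 4GMr/d³
        = 4 × (6.674 × 10⁻¹¹) × (1.193 × 10³⁰) × (1201) / (6.245 × 10⁸)³
        = 1.570 × 10⁻³ m/s²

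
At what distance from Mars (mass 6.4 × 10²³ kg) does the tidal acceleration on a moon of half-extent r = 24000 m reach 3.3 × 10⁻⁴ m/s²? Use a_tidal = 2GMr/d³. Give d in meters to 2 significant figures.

2GMr/d³ = a_tidal  ⇒  d = (2GMr / a_tidal)^(1/3)
d = (2 × 6.674×10⁻¹¹ × (6.4 × 10²³) × (24000) / (3.3 × 10⁻⁴))^(1/3)
  = 1.8 × 10⁷ m

1.8 × 10⁷ m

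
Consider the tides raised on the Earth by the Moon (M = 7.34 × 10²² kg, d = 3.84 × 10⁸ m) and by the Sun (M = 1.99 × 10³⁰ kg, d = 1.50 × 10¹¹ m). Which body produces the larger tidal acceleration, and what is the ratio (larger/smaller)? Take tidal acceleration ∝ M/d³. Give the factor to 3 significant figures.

The Moon, by a factor of ≈ 2.20

The tide-raising term goes as M/d³ (the gradient of a 1/d² field).
The Moon: (7.34 × 10²²) / (3.84 × 10⁸)³ = 1.296 × 10⁻³
The Sun: (1.99 × 10³⁰) / (1.50 × 10¹¹)³ = 5.896 × 10⁻⁴
Ratio (larger/smaller) = 2.20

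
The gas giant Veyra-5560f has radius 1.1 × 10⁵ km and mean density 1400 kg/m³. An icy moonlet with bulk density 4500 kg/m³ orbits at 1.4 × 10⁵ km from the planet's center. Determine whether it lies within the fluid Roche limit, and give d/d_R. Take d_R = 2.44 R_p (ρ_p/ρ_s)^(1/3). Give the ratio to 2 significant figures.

inside; d/d_R ≈ 0.77

d_R = 2.44 × (1.1 × 10⁵ km) × (1400/4500)^(1/3) = 1.819 × 10⁵ km
d/d_R = (1.4 × 10⁵) / (1.819 × 10⁵) = 0.77
Since d/d_R < 1, the body is inside the Roche limit.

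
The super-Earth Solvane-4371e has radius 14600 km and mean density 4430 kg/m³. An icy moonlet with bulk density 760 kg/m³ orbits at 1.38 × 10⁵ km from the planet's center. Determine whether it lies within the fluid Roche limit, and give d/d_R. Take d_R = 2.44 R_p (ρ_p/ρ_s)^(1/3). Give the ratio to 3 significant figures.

outside; d/d_R ≈ 2.15

d_R = 2.44 × (14600 km) × (4430/760)^(1/3) = 64110 km
d/d_R = (1.38 × 10⁵) / (64110) = 2.15
Since d/d_R > 1, the body is outside the Roche limit.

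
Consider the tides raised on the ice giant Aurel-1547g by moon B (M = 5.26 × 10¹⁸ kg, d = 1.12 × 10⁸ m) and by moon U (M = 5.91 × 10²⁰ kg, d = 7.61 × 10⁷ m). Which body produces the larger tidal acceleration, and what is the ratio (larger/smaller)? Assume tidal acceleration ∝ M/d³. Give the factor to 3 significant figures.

Moon U, by a factor of ≈ 358

Tidal acceleration ∝ M/d³, so compare M/d³ for each.
Moon B: (5.26 × 10¹⁸) / (1.12 × 10⁸)³ = 3.744 × 10⁻⁶
Moon U: (5.91 × 10²⁰) / (7.61 × 10⁷)³ = 1.341 × 10⁻³
Ratio (larger/smaller) = 358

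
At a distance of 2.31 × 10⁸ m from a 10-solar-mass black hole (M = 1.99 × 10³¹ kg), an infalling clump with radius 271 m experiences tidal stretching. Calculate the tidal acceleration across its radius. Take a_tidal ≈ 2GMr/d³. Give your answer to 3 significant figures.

5.84 × 10⁻² m/s²

a_tidal = 2GMr/d³
        = 2 × (6.674 × 10⁻¹¹) × (1.99 × 10³¹) × (271) / (2.31 × 10⁸)³
        = 5.84 × 10⁻² m/s²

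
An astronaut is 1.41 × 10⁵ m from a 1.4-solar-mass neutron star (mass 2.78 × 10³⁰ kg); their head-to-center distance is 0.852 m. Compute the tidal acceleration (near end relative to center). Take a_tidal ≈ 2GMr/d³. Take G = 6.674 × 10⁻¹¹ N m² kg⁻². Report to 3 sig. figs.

Differencing GM/(d−r)² and GM/d² to first order in r/d gives 2GMr/d³.
Δg = 2GMr/d³
   = 2 × (6.674 × 10⁻¹¹) × (2.78 × 10³⁰) × (0.852) / (1.41 × 10⁵)³
   = 1.13 × 10⁵ m/s²

1.13 × 10⁵ m/s²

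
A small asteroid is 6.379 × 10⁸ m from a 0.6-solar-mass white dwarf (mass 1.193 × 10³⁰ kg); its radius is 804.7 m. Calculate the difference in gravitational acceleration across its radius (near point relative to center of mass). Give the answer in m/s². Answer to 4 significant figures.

4.937 × 10⁻⁴ m/s²

a_tidal = 2GMr/d³
        = 2 × (6.674 × 10⁻¹¹) × (1.193 × 10³⁰) × (804.7) / (6.379 × 10⁸)³
        = 4.937 × 10⁻⁴ m/s²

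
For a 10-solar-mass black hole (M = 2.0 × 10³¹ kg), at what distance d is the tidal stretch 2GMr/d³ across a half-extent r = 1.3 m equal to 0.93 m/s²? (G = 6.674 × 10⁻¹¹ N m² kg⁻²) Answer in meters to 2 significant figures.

1.6 × 10⁷ m

2GMr/d³ = a_tidal  ⇒  d = (2GMr / a_tidal)^(1/3)
d = (2 × 6.674×10⁻¹¹ × (2.0 × 10³¹) × (1.3) / (0.93))^(1/3)
  = 1.6 × 10⁷ m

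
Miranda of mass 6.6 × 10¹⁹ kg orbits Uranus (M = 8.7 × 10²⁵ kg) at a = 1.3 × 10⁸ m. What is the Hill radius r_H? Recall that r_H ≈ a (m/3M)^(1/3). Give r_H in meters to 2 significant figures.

8.2 × 10⁵ m

r_H ≈ a (m/3M)^(1/3)
    = (1.3 × 10⁸) × (6.6 × 10¹⁹ / (3 × 8.7 × 10²⁵))^(1/3)
    = 8.2 × 10⁵ m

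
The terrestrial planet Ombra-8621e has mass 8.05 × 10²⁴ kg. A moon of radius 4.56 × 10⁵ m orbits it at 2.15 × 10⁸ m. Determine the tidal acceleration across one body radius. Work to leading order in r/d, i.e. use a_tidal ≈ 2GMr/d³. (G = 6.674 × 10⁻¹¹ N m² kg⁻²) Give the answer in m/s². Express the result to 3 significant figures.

Δa = 2GMr/d³
   = 2 × (6.674 × 10⁻¹¹) × (8.05 × 10²⁴) × (4.56 × 10⁵) / (2.15 × 10⁸)³
   = 4.93 × 10⁻⁵ m/s²

4.93 × 10⁻⁵ m/s²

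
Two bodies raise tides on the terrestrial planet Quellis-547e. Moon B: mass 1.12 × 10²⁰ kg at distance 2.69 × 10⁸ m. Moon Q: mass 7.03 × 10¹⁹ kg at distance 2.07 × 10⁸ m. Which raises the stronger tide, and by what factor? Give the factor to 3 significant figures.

Moon Q, by a factor of ≈ 1.38

Compare M/d³ for the two perturbers:
Moon B: (1.12 × 10²⁰) / (2.69 × 10⁸)³ = 5.754 × 10⁻⁶
Moon Q: (7.03 × 10¹⁹) / (2.07 × 10⁸)³ = 7.926 × 10⁻⁶
Ratio (larger/smaller) = 1.38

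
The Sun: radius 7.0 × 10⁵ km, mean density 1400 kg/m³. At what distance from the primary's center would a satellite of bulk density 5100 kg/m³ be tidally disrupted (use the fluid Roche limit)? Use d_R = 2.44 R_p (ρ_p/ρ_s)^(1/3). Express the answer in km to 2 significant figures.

d_R = 2.44 × 7.0 × 10⁵ km × (1400/5100)^(1/3)
    = 1.1 × 10⁶ km

1.1 × 10⁶ km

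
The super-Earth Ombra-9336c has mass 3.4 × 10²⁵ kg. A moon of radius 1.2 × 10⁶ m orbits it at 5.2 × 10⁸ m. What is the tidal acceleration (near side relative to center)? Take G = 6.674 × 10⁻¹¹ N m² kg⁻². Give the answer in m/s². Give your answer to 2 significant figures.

a_tidal = 2GMr/d³
        = 2 × (6.674 × 10⁻¹¹) × (3.4 × 10²⁵) × (1.2 × 10⁶) / (5.2 × 10⁸)³
        = 3.9 × 10⁻⁵ m/s²

3.9 × 10⁻⁵ m/s²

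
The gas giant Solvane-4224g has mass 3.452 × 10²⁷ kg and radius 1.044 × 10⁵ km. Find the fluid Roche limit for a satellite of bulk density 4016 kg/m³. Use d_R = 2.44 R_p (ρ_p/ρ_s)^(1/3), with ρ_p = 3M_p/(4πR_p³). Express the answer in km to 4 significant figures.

1.439 × 10⁵ km

ρ_p = 3M_p/(4πR_p³) = 3 × (3.452 × 10²⁷) / (4π × (1.044 × 10⁸ m)³) = 724.2 kg/m³
d_R = 2.44 × 1.044 × 10⁵ km × (724.2/4016)^(1/3)
    = 1.439 × 10⁵ km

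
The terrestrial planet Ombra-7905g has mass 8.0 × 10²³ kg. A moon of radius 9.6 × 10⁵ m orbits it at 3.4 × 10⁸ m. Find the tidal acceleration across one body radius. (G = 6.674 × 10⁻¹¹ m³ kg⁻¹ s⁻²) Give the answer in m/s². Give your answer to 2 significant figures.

2.6 × 10⁻⁶ m/s²

Δa = 2GMr/d³
   = 2 × (6.674 × 10⁻¹¹) × (8.0 × 10²³) × (9.6 × 10⁵) / (3.4 × 10⁸)³
   = 2.6 × 10⁻⁶ m/s²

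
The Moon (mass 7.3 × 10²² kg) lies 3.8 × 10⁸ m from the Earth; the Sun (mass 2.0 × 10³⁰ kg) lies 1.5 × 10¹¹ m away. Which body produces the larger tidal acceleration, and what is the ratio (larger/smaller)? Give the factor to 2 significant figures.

The Moon, by a factor of ≈ 2.2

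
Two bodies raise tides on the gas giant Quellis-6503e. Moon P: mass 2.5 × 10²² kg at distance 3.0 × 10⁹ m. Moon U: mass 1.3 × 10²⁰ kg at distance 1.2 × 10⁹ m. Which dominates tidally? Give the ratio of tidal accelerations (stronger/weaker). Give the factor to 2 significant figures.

The tide-raising term goes as M/d³ (the gradient of a 1/d² field).
Moon P: (2.5 × 10²²) / (3.0 × 10⁹)³ = 9.259 × 10⁻⁷
Moon U: (1.3 × 10²⁰) / (1.2 × 10⁹)³ = 7.523 × 10⁻⁸
Ratio (larger/smaller) = 12

Moon P, by a factor of ≈ 12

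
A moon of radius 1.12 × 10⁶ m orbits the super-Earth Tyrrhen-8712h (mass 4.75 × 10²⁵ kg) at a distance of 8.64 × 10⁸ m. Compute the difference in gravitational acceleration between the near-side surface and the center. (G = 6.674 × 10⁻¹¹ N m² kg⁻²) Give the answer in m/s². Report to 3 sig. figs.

1.10 × 10⁻⁵ m/s²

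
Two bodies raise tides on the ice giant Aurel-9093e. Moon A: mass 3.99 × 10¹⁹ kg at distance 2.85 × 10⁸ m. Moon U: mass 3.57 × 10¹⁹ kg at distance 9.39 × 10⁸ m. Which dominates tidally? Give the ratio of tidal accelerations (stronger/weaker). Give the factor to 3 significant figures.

Moon A, by a factor of ≈ 40.0

The tide-raising term goes as M/d³ (the gradient of a 1/d² field).
Moon A: (3.99 × 10¹⁹) / (2.85 × 10⁸)³ = 1.724 × 10⁻⁶
Moon U: (3.57 × 10¹⁹) / (9.39 × 10⁸)³ = 4.312 × 10⁻⁸
Ratio (larger/smaller) = 40.0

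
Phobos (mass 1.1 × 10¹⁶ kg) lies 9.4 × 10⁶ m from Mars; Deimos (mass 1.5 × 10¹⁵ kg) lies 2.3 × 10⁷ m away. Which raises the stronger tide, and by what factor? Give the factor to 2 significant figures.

Tidal acceleration ∝ M/d³, so compare M/d³ for each.
Phobos: (1.1 × 10¹⁶) / (9.4 × 10⁶)³ = 1.324 × 10⁻⁵
Deimos: (1.5 × 10¹⁵) / (2.3 × 10⁷)³ = 1.233 × 10⁻⁷
Ratio (larger/smaller) = 110

Phobos, by a factor of ≈ 110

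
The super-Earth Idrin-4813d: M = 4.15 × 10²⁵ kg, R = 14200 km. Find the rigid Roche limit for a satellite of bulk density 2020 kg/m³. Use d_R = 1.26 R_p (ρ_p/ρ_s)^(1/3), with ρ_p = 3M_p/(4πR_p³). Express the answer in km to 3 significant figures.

21400 km

ρ_p = 3M_p/(4πR_p³) = 3 × (4.15 × 10²⁵) / (4π × (1.42 × 10⁷ m)³) = 3460 kg/m³
d_R = 1.26 × 14200 km × (3460/2020)^(1/3)
    = 21400 km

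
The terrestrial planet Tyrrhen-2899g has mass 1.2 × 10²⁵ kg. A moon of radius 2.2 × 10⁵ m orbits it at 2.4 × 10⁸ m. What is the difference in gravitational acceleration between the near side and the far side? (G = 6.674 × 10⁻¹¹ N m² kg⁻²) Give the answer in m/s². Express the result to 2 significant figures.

5.1 × 10⁻⁵ m/s²

a_tidal = 4GMr/d³
        = 4 × (6.674 × 10⁻¹¹) × (1.2 × 10²⁵) × (2.2 × 10⁵) / (2.4 × 10⁸)³
        = 5.1 × 10⁻⁵ m/s²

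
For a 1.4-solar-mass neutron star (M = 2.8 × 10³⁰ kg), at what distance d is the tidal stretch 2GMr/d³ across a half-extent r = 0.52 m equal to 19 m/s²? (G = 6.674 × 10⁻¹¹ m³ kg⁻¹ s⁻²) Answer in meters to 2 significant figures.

2GMr/d³ = a_tidal  ⇒  d = (2GMr / a_tidal)^(1/3)
d = (2 × 6.674×10⁻¹¹ × (2.8 × 10³⁰) × (0.52) / (19))^(1/3)
  = 2.2 × 10⁶ m

2.2 × 10⁶ m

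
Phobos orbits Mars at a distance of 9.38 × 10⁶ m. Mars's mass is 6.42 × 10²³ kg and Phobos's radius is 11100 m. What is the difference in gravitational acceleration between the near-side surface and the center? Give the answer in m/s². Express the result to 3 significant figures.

1.15 × 10⁻³ m/s²

a_tidal = 2GMr/d³
        = 2 × (6.674 × 10⁻¹¹) × (6.42 × 10²³) × (11100) / (9.38 × 10⁶)³
        = 1.15 × 10⁻³ m/s²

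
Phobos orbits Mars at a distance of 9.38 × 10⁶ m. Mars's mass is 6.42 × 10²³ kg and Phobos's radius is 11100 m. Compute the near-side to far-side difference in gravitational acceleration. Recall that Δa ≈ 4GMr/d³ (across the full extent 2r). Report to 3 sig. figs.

Near-to-far spans 2r, so the tidal difference is twice the near-to-center value: 4GMr/d³.
Δa = 4GMr/d³
   = 4 × (6.674 × 10⁻¹¹) × (6.42 × 10²³) × (11100) / (9.38 × 10⁶)³
   = 2.31 × 10⁻³ m/s²

2.31 × 10⁻³ m/s²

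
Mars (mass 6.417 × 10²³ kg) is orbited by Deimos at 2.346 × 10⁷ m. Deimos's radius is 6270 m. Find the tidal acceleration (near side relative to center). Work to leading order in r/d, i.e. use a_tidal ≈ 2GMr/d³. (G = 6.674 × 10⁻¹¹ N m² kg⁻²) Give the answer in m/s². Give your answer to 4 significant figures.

The tidal stretch is the gradient of GM/d² times the body's extent r, hence the 1/d³ dependence.
Δg = 2GMr/d³
   = 2 × (6.674 × 10⁻¹¹) × (6.417 × 10²³) × (6270) / (2.346 × 10⁷)³
   = 4.159 × 10⁻⁵ m/s²

4.159 × 10⁻⁵ m/s²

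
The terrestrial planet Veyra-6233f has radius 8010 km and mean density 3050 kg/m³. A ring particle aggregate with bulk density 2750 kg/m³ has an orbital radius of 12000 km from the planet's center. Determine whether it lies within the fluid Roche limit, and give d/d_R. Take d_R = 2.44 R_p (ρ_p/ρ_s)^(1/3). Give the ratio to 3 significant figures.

inside; d/d_R ≈ 0.593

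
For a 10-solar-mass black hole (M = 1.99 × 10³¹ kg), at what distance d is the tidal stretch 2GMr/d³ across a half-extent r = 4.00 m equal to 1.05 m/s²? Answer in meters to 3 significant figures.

2GMr/d³ = a_tidal  ⇒  d = (2GMr / a_tidal)^(1/3)
d = (2 × 6.674×10⁻¹¹ × (1.99 × 10³¹) × (4.00) / (1.05))^(1/3)
  = 2.16 × 10⁷ m

2.16 × 10⁷ m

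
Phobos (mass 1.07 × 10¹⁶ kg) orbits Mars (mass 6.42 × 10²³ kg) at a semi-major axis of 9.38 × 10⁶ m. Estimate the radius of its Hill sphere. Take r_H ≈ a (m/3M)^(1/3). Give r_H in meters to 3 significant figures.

r_H ≈ a (m/3M)^(1/3)
    = (9.38 × 10⁶) × (1.07 × 10¹⁶ / (3 × 6.42 × 10²³))^(1/3)
    = 1.66 × 10⁴ m

1.66 × 10⁴ m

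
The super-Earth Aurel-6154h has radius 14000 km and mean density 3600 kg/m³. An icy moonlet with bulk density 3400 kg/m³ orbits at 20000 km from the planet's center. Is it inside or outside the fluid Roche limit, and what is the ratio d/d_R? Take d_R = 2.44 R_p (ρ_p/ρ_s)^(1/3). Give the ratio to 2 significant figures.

d_R = 2.44 × (14000 km) × (3600/3400)^(1/3) = 34820 km
d/d_R = (20000) / (34820) = 0.57
Since d/d_R < 1, the body is inside the Roche limit.

inside; d/d_R ≈ 0.57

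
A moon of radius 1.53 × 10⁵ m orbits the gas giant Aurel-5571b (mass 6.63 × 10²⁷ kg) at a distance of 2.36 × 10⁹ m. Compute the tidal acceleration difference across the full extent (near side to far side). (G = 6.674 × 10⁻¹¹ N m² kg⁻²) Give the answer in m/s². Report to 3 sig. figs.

2.06 × 10⁻⁵ m/s²

a_tidal = 4GMr/d³
        = 4 × (6.674 × 10⁻¹¹) × (6.63 × 10²⁷) × (1.53 × 10⁵) / (2.36 × 10⁹)³
        = 2.06 × 10⁻⁵ m/s²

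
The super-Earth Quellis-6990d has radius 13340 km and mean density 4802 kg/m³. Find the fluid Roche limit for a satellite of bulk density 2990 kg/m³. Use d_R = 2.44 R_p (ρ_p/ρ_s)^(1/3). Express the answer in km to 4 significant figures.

d_R = 2.44 × 13340 km × (4802/2990)^(1/3)
    = 38120 km

38120 km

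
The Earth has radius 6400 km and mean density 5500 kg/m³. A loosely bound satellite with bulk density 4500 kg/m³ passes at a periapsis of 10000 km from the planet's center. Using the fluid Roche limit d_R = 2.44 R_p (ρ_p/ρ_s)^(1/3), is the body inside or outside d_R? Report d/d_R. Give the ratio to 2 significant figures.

d_R = 2.44 × (6400 km) × (5500/4500)^(1/3) = 16700 km
d/d_R = (10000) / (16700) = 0.60
Since d/d_R < 1, the body is inside the Roche limit.

inside; d/d_R ≈ 0.60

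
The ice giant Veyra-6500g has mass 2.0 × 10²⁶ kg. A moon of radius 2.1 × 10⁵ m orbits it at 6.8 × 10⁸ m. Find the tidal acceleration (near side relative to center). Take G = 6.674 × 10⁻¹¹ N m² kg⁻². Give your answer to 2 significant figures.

Δg = 2GMr/d³
   = 2 × (6.674 × 10⁻¹¹) × (2.0 × 10²⁶) × (2.1 × 10⁵) / (6.8 × 10⁸)³
   = 1.8 × 10⁻⁵ m/s²

1.8 × 10⁻⁵ m/s²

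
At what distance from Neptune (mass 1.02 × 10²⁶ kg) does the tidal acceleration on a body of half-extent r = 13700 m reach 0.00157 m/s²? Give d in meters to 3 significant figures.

4.92 × 10⁷ m

2GMr/d³ = a_tidal  ⇒  d = (2GMr / a_tidal)^(1/3)
d = (2 × 6.674×10⁻¹¹ × (1.02 × 10²⁶) × (13700) / (0.00157))^(1/3)
  = 4.92 × 10⁷ m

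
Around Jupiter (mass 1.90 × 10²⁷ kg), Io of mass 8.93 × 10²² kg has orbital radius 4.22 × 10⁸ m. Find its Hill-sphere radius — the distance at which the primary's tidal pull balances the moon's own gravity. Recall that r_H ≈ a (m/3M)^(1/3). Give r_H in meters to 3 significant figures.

r_H ≈ a (m/3M)^(1/3)
    = (4.22 × 10⁸) × (8.93 × 10²² / (3 × 1.90 × 10²⁷))^(1/3)
    = 1.06 × 10⁷ m

1.06 × 10⁷ m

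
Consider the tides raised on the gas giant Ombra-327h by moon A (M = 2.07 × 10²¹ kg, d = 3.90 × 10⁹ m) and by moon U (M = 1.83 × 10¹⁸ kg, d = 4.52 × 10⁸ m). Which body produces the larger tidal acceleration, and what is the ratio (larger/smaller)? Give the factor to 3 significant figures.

Moon A, by a factor of ≈ 1.76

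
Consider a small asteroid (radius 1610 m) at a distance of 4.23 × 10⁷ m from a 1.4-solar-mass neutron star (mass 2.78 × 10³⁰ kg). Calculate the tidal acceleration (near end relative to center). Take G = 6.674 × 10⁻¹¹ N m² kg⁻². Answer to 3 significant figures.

a_tidal = 2GMr/d³
        = 2 × (6.674 × 10⁻¹¹) × (2.78 × 10³⁰) × (1610) / (4.23 × 10⁷)³
        = 7.89 m/s²

7.89 m/s²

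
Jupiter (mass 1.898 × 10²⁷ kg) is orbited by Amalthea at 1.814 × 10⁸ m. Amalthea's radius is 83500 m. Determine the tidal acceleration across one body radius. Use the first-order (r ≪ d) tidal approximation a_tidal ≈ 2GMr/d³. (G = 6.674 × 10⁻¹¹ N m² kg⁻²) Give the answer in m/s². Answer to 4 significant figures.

3.544 × 10⁻³ m/s²

Since r ≪ d, expand the inverse-square field across one radius to get the leading 2GMr/d³ term.
Δg = 2GMr/d³
   = 2 × (6.674 × 10⁻¹¹) × (1.898 × 10²⁷) × (83500) / (1.814 × 10⁸)³
   = 3.544 × 10⁻³ m/s²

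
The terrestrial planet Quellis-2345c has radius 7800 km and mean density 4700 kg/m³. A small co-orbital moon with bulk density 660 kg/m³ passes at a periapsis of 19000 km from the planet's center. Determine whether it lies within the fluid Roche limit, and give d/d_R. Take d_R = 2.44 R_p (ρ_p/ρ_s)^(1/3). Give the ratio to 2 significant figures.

inside; d/d_R ≈ 0.52

d_R = 2.44 × (7800 km) × (4700/660)^(1/3) = 36620 km
d/d_R = (19000) / (36620) = 0.52
Since d/d_R < 1, the body is inside the Roche limit.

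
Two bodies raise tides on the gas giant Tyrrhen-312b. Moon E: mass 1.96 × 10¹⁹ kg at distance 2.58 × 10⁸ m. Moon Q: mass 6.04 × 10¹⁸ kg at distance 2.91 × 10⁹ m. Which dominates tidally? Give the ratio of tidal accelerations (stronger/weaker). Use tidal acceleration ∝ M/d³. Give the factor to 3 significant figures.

Moon E, by a factor of ≈ 4660

Tidal stretch scales as M/d³; compute that for each body.
Moon E: (1.96 × 10¹⁹) / (2.58 × 10⁸)³ = 1.141 × 10⁻⁶
Moon Q: (6.04 × 10¹⁸) / (2.91 × 10⁹)³ = 2.451 × 10⁻¹⁰
Ratio (larger/smaller) = 4660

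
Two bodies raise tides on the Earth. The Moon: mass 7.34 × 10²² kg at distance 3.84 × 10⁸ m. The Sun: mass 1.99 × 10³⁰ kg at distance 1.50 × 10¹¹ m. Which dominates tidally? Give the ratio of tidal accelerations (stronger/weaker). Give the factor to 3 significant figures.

The Moon, by a factor of ≈ 2.20

The tide-raising term goes as M/d³ (the gradient of a 1/d² field).
The Moon: (7.34 × 10²²) / (3.84 × 10⁸)³ = 1.296 × 10⁻³
The Sun: (1.99 × 10³⁰) / (1.50 × 10¹¹)³ = 5.896 × 10⁻⁴
Ratio (larger/smaller) = 2.20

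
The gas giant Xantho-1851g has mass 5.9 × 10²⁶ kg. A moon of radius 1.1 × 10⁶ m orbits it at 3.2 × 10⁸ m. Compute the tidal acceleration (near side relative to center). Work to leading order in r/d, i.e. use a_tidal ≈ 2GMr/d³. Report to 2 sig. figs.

The tidal stretch is the gradient of GM/d² times the body's extent r, hence the 1/d³ dependence.
Δa = 2GMr/d³
   = 2 × (6.674 × 10⁻¹¹) × (5.9 × 10²⁶) × (1.1 × 10⁶) / (3.2 × 10⁸)³
   = 2.6 × 10⁻³ m/s²

2.6 × 10⁻³ m/s²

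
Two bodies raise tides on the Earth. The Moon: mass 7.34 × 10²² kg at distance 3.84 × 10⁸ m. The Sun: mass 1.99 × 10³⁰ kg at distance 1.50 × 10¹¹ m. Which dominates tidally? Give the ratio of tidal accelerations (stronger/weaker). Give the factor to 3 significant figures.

Tidal acceleration ∝ M/d³, so compare M/d³ for each.
The Moon: (7.34 × 10²²) / (3.84 × 10⁸)³ = 1.296 × 10⁻³
The Sun: (1.99 × 10³⁰) / (1.50 × 10¹¹)³ = 5.896 × 10⁻⁴
Ratio (larger/smaller) = 2.20

The Moon, by a factor of ≈ 2.20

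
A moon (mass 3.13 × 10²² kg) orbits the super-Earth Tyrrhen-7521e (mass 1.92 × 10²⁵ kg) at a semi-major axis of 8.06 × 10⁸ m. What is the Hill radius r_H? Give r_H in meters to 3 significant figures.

6.58 × 10⁷ m

r_H ≈ a (m/3M)^(1/3)
    = (8.06 × 10⁸) × (3.13 × 10²² / (3 × 1.92 × 10²⁵))^(1/3)
    = 6.58 × 10⁷ m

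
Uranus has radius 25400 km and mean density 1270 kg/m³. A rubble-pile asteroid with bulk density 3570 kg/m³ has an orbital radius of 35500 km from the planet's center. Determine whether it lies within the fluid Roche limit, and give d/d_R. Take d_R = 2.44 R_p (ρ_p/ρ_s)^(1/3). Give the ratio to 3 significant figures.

inside; d/d_R ≈ 0.808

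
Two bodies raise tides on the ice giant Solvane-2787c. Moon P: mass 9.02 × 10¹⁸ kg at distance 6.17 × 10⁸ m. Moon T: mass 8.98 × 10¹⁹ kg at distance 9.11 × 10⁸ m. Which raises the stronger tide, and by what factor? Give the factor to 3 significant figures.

Tidal stretch scales as M/d³; compute that for each body.
Moon P: (9.02 × 10¹⁸) / (6.17 × 10⁸)³ = 3.840 × 10⁻⁸
Moon T: (8.98 × 10¹⁹) / (9.11 × 10⁸)³ = 1.188 × 10⁻⁷
Ratio (larger/smaller) = 3.09

Moon T, by a factor of ≈ 3.09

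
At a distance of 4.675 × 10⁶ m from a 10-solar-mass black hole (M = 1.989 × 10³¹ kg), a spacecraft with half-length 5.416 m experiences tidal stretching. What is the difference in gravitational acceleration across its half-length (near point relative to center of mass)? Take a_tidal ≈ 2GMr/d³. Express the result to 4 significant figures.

1.407 × 10² m/s²

Δa = 2GMr/d³
   = 2 × (6.674 × 10⁻¹¹) × (1.989 × 10³¹) × (5.416) / (4.675 × 10⁶)³
   = 1.407 × 10² m/s²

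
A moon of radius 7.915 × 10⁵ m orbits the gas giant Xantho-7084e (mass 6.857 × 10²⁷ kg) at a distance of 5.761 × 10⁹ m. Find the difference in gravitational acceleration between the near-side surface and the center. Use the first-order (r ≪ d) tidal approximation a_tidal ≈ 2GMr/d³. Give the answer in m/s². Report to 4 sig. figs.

Δa = 2GMr/d³
   = 2 × (6.674 × 10⁻¹¹) × (6.857 × 10²⁷) × (7.915 × 10⁵) / (5.761 × 10⁹)³
   = 3.789 × 10⁻⁶ m/s²

3.789 × 10⁻⁶ m/s²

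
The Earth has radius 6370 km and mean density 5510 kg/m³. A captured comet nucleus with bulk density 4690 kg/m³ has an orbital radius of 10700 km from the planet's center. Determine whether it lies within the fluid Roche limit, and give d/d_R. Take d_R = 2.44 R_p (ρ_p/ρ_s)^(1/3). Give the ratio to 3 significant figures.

inside; d/d_R ≈ 0.652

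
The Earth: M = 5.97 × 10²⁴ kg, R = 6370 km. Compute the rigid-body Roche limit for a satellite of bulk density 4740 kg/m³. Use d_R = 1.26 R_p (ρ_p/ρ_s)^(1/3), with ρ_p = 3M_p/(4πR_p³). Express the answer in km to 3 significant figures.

ρ_p = 3M_p/(4πR_p³) = 3 × (5.97 × 10²⁴) / (4π × (6.37 × 10⁶ m)³) = 5510 kg/m³
d_R = 1.26 × 6370 km × (5510/4740)^(1/3)
    = 8440 km

8440 km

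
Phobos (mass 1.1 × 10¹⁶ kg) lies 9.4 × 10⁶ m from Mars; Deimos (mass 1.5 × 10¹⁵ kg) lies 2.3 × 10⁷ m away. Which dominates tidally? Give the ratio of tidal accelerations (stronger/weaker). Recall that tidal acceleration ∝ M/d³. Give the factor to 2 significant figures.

Tidal stretch scales as M/d³; compute that for each body.
Phobos: (1.1 × 10¹⁶) / (9.4 × 10⁶)³ = 1.324 × 10⁻⁵
Deimos: (1.5 × 10¹⁵) / (2.3 × 10⁷)³ = 1.233 × 10⁻⁷
Ratio (larger/smaller) = 110

Phobos, by a factor of ≈ 110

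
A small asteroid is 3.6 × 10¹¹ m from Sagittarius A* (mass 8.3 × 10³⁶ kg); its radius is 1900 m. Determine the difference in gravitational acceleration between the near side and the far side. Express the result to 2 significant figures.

Δa = 4GMr/d³
   = 4 × (6.674 × 10⁻¹¹) × (8.3 × 10³⁶) × (1900) / (3.6 × 10¹¹)³
   = 9.0 × 10⁻⁵ m/s²

9.0 × 10⁻⁵ m/s²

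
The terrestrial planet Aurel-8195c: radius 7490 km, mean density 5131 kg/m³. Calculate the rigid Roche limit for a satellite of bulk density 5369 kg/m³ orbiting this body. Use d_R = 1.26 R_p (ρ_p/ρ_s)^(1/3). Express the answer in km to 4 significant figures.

d_R = 1.26 × 7490 km × (5131/5369)^(1/3)
    = 9296 km

9296 km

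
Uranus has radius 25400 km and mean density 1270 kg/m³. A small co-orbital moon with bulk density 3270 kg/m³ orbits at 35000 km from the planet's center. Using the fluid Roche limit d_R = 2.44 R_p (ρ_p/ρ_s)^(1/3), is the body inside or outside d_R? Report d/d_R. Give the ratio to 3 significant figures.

inside; d/d_R ≈ 0.774

d_R = 2.44 × (25400 km) × (1270/3270)^(1/3) = 45220 km
d/d_R = (35000) / (45220) = 0.774
Since d/d_R < 1, the body is inside the Roche limit.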